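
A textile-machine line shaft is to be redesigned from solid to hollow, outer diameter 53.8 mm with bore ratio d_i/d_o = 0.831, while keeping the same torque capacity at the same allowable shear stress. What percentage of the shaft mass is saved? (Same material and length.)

Equal τ_max and T ⇒ the solid shaft needs d_s³ = d_o³(1−k⁴), so d_s = 53.8·(1−0.831⁴)^(1/3) = 43.35 mm.
Area ratio A_h/A_s = d_o²(1−k²)/d_s² = (1−k²)/(1−k⁴)^(2/3) = 0.4766.
Mass saving = 1 − 0.4766 = 52.3 %.

52.3 %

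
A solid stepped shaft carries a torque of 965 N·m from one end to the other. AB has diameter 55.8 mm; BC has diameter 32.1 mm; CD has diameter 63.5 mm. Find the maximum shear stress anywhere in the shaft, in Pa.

Under the same torque, τ_max = 16T/(πd³) is largest where d is smallest — segment BC (d = 32.1 mm).
τ_max = 16·965.0/(π·(0.0321)³) = 1.486×10^8 Pa.

1.49e8 Pa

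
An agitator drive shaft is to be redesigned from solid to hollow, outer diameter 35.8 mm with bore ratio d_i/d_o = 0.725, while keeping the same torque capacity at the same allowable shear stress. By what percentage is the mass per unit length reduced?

Equal τ_max and T ⇒ the solid shaft needs d_s³ = d_o³(1−k⁴), so d_s = 35.8·(1−0.725⁴)^(1/3) = 32.14 mm.
Area ratio A_h/A_s = d_o²(1−k²)/d_s² = (1−k²)/(1−k⁴)^(2/3) = 0.5885.
Mass saving = 1 − 0.5885 = 41.2 %.

41.2 %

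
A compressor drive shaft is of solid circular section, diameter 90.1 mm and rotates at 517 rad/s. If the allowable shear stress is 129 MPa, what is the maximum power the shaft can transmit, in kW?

9580 kW

J = πd⁴/32 = π(0.0901)⁴/32 = 6.470×10^-6 m⁴.
T_max = τ_allow·J/r = 1.29×10^8 × 6.470×10^-6 / 0.0450 = 18530 N·m.
ω = 517 rad/s, so P_max = T_max·ω = 9.578×10^6 W.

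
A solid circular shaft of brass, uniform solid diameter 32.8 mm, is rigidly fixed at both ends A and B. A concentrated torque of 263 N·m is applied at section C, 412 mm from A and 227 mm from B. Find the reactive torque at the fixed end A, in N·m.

With uniform GJ and both ends fixed, compatibility θ_AC = θ_CB gives T_A·a = T_B·b, together with T_A + T_B = T₀.
T_A = T₀·b/(a+b) = 263.0·227/639.0 = 93.43 N·m; T_B = 169.6 N·m.

93.4 N·m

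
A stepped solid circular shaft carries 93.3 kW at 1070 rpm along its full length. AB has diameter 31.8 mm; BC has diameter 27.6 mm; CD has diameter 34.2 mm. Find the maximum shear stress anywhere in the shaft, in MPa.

ω = 2π·1070/60 = 112.1 rad/s, so T = P/ω = 93.3×10³ / 112.1 = 832.7 N·m.
Under the same torque, τ_max = 16T/(πd³) is largest where d is smallest — segment BC (d = 27.6 mm).
τ_max = 16·832.7/(π·(0.0276)³) = 2.017×10^8 Pa.

202 MPa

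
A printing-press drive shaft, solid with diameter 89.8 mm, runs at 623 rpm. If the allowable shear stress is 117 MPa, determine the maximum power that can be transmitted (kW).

1090 kW

J = πd⁴/32 = π(0.0898)⁴/32 = 6.384×10^-6 m⁴.
T_max = τ_allow·J/r = 1.17×10^8 × 6.384×10^-6 / 0.0449 = 16640 N·m.
ω = 2π·623/60 = 65.24 rad/s, so P_max = T_max·ω = 1.085×10^6 W.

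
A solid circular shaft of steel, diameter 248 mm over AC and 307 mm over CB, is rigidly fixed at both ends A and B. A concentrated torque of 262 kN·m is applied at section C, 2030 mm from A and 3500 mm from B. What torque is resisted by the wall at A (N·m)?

111000 N·m

Compatibility: T_A·a/J_AC = T_B·b/J_CB with T_A + T_B = T₀.
J_AC = 3.71×10^-4 m⁴, J_CB = 8.72×10^-4 m⁴, so T_A = T₀·(J_AC/a)/((J_AC/a)+(J_CB/b)) = 110900 N·m, T_B = 151100 N·m.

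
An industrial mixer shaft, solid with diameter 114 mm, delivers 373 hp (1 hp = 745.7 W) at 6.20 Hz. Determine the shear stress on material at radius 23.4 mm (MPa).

10.1 MPa

ω = 2π·6.20 = 38.96 rad/s, so T = P/ω = 373×745.7 / 38.96 = 7140 N·m.
J = πd⁴/32 = π(0.114)⁴/32 = 1.658×10^-5 m⁴.
Shear stress varies linearly with radius: τ = T·r/J = 7140 × 0.0234 / 1.658×10^-5 = 1.008×10^7 Pa.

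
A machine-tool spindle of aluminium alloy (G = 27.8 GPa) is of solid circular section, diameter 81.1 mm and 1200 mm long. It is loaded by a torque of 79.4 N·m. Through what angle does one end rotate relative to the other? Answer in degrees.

J = πd⁴/32 = π(0.0811)⁴/32 = 4.247×10^-6 m⁴.
θ = T·L/(G·J) = 79.40 × 1.20 / (27.8×10⁹ × 4.247×10^-6) = 8.070×10^-4 rad.

0.0462°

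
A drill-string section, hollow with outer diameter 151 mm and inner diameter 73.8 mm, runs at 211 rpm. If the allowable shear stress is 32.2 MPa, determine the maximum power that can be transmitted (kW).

J = π(d_o⁴ − d_i⁴)/32 = π(0.151⁴ − 0.0738⁴)/32 = 4.813×10^-5 m⁴.
T_max = τ_allow·J/r = 3.22×10^7 × 4.813×10^-5 / 0.0755 = 20530 N·m.
ω = 2π·211/60 = 22.10 rad/s, so P_max = T_max·ω = 4.535×10^5 W.

454 kW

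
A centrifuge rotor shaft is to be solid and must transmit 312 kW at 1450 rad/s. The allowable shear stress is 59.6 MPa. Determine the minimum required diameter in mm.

26.4 mm

ω = 1450 rad/s, so T = P/ω = 312×10³ / 1450 = 215.2 N·m.
For a solid shaft τ_max = 16T/(πd³), so d = (16T/(π τ_allow))^(1/3) = (16·215.2/(π·5.96×10^7))^(1/3) = 0.02639 m.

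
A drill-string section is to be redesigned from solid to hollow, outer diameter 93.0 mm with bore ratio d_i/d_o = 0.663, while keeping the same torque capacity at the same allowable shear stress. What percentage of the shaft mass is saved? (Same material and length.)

35.3 %

Equal τ_max and T ⇒ the solid shaft needs d_s³ = d_o³(1−k⁴), so d_s = 93.0·(1−0.663⁴)^(1/3) = 86.58 mm.
Area ratio A_h/A_s = d_o²(1−k²)/d_s² = (1−k²)/(1−k⁴)^(2/3) = 0.6467.
Mass saving = 1 − 0.6467 = 35.3 %.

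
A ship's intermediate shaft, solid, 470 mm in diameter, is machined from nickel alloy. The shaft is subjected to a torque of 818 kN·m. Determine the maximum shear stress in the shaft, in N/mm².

40.1 N/mm²

J = πd⁴/32 = π(0.470)⁴/32 = 4.791×10^-3 m⁴.
τ_max = T·r/J = 818000 × 0.235 / 4.791×10^-3 = 4.013×10^7 Pa.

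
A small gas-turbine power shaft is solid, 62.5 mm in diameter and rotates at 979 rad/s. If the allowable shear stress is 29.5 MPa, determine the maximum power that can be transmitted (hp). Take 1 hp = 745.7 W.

1860 hp

J = πd⁴/32 = π(0.0625)⁴/32 = 1.498×10^-6 m⁴.
T_max = τ_allow·J/r = 2.95×10^7 × 1.498×10^-6 / 0.0312 = 1414 N·m.
ω = 979 rad/s, so P_max = T_max·ω = 1.384×10^6 W.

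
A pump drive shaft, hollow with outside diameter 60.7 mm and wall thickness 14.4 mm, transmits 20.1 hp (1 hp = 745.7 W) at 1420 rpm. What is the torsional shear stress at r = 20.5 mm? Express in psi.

243 psi

ω = 2π·1420/60 = 148.7 rad/s, so T = P/ω = 20.1×745.7 / 148.7 = 100.8 N·m.
J = π(d_o⁴ − d_i⁴)/32 = π(0.0607⁴ − 0.0319⁴)/32 = 1.231×10^-6 m⁴.
Shear stress varies linearly with radius: τ = T·r/J = 100.8 × 0.0205 / 1.231×10^-6 = 1.678×10^6 Pa.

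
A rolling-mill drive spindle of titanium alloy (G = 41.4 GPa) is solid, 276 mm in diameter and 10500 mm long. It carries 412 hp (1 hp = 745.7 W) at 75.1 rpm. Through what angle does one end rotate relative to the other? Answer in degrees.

0.996°

ω = 2π·75.1/60 = 7.864 rad/s, so T = P/ω = 412×745.7 / 7.864 = 39070 N·m.
J = πd⁴/32 = π(0.276)⁴/32 = 5.697×10^-4 m⁴.
θ = T·L/(G·J) = 39070 × 10.5 / (41.4×10⁹ × 5.697×10^-4) = 0.01739 rad.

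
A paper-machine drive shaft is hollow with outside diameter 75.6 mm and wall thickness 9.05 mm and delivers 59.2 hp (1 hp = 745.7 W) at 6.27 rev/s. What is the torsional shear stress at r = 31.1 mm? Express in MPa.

16.3 MPa

ω = 2π·6.27 = 39.40 rad/s, so T = P/ω = 59.2×745.7 / 39.40 = 1121 N·m.
J = π(d_o⁴ − d_i⁴)/32 = π(0.0756⁴ − 0.0575⁴)/32 = 2.134×10^-6 m⁴.
Shear stress varies linearly with radius: τ = T·r/J = 1121 × 0.0311 / 2.134×10^-6 = 1.633×10^7 Pa.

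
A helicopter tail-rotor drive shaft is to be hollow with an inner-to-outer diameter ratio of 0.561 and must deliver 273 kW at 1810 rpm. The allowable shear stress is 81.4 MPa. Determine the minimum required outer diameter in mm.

ω = 2π·1810/60 = 189.5 rad/s, so T = P/ω = 273×10³ / 189.5 = 1440 N·m.
For a hollow shaft with d_i/d_o = 0.561: τ_max = 16T/(π d_o³ (1−k⁴)), so d_o = [16T/(π τ_allow (1−k⁴))]^(1/3) = [16·1440/(π·8.14×10^7·0.9010)]^(1/3) = 0.04642 m.

46.4 mm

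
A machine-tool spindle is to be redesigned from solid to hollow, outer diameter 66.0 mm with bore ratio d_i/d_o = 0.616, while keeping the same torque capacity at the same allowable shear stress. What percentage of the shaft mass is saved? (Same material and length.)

Equal τ_max and T ⇒ the solid shaft needs d_s³ = d_o³(1−k⁴), so d_s = 66.0·(1−0.616⁴)^(1/3) = 62.67 mm.
Area ratio A_h/A_s = d_o²(1−k²)/d_s² = (1−k²)/(1−k⁴)^(2/3) = 0.6883.
Mass saving = 1 − 0.6883 = 31.2 %.

31.2 %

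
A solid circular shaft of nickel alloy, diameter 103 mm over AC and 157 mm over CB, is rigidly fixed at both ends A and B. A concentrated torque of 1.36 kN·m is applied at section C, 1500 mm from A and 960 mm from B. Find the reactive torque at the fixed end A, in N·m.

144 N·m

Compatibility: T_A·a/J_AC = T_B·b/J_CB with T_A + T_B = T₀.
J_AC = 1.10×10^-5 m⁴, J_CB = 5.96×10^-5 m⁴, so T_A = T₀·(J_AC/a)/((J_AC/a)+(J_CB/b)) = 144.1 N·m, T_B = 1216 N·m.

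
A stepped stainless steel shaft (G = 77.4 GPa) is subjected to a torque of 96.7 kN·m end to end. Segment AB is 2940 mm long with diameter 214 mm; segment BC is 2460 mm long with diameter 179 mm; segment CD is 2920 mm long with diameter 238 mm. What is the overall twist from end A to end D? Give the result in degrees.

3.43°

J_AB = π(0.214)⁴/32 = 2.06×10^-4 m⁴; J_BC = π(0.179)⁴/32 = 1.01×10^-4 m⁴; J_CD = π(0.238)⁴/32 = 3.15×10^-4 m⁴.
θ = (T/G)·Σ L_i/J_i = (96700/77.4×10⁹)·(2.94/2.06×10^-4 + 2.46/1.01×10^-4 + 2.92/3.15×10^-4) = 0.05991 rad.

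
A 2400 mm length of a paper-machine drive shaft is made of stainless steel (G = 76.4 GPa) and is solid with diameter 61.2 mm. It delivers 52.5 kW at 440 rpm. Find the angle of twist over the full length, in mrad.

26.0 mrad

ω = 2π·440/60 = 46.08 rad/s, so T = P/ω = 52.5×10³ / 46.08 = 1139 N·m.
J = πd⁴/32 = π(0.0612)⁴/32 = 1.377×10^-6 m⁴.
θ = T·L/(G·J) = 1139 × 2.40 / (76.4×10⁹ × 1.377×10^-6) = 0.02599 rad.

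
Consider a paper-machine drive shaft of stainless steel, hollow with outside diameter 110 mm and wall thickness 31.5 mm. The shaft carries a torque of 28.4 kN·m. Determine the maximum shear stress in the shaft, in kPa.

112000 kPa

J = π(d_o⁴ − d_i⁴)/32 = π(0.110⁴ − 0.0470⁴)/32 = 1.389×10^-5 m⁴.
τ_max = T·r/J = 28400 × 0.0550 / 1.389×10^-5 = 1.124×10^8 Pa.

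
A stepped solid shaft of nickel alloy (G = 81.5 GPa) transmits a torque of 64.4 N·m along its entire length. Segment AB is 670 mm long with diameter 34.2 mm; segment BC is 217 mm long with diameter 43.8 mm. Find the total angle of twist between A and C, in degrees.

J_AB = π(0.0342)⁴/32 = 1.34×10^-7 m⁴; J_BC = π(0.0438)⁴/32 = 3.61×10^-7 m⁴.
θ = (T/G)·Σ L_i/J_i = (64.40/81.5×10⁹)·(0.670/1.34×10^-7 + 0.217/3.61×10^-7) = 4.416×10^-3 rad.

0.253°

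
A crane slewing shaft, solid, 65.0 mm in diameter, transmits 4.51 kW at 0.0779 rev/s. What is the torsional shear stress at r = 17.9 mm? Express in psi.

ω = 2π·0.0779 = 0.4895 rad/s, so T = P/ω = 4.51×10³ / 0.4895 = 9214 N·m.
J = πd⁴/32 = π(0.0650)⁴/32 = 1.752×10^-6 m⁴.
Shear stress varies linearly with radius: τ = T·r/J = 9214 × 0.0179 / 1.752×10^-6 = 9.412×10^7 Pa.

13700 psi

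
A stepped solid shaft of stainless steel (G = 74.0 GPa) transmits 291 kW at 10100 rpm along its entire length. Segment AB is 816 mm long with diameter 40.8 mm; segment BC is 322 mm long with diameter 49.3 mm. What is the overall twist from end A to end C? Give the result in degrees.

0.757°

ω = 2π·10100/60 = 1058 rad/s, so T = P/ω = 291×10³ / 1058 = 275.1 N·m.
J_AB = π(0.0408)⁴/32 = 2.72×10^-7 m⁴; J_BC = π(0.0493)⁴/32 = 5.80×10^-7 m⁴.
θ = (T/G)·Σ L_i/J_i = (275.1/74.0×10⁹)·(0.816/2.72×10^-7 + 0.322/5.80×10^-7) = 0.01322 rad.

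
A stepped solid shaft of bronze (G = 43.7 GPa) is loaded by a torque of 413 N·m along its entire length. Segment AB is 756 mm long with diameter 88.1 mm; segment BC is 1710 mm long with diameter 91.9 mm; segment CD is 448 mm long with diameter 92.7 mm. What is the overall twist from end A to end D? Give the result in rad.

J_AB = π(0.0881)⁴/32 = 5.91×10^-6 m⁴; J_BC = π(0.0919)⁴/32 = 7.00×10^-6 m⁴; J_CD = π(0.0927)⁴/32 = 7.25×10^-6 m⁴.
θ = (T/G)·Σ L_i/J_i = (413.0/43.7×10⁹)·(0.756/5.91×10^-6 + 1.71/7.00×10^-6 + 0.448/7.25×10^-6) = 4.100×10^-3 rad.

0.00410 rad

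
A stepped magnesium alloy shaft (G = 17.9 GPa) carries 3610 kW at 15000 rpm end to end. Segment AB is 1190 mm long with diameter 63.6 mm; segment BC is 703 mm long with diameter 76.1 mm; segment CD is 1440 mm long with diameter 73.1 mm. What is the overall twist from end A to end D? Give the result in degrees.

10.8°

ω = 2π·15000/60 = 1571 rad/s, so T = P/ω = 3610×10³ / 1571 = 2298 N·m.
J_AB = π(0.0636)⁴/32 = 1.61×10^-6 m⁴; J_BC = π(0.0761)⁴/32 = 3.29×10^-6 m⁴; J_CD = π(0.0731)⁴/32 = 2.80×10^-6 m⁴.
θ = (T/G)·Σ L_i/J_i = (2298/17.9×10⁹)·(1.19/1.61×10^-6 + 0.703/3.29×10^-6 + 1.44/2.80×10^-6) = 0.1885 rad.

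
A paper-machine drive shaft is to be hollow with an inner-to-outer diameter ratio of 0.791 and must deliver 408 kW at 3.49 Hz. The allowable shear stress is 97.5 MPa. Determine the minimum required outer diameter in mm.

117 mm

ω = 2π·3.49 = 21.93 rad/s, so T = P/ω = 408×10³ / 21.93 = 18610 N·m.
For a hollow shaft with d_i/d_o = 0.791: τ_max = 16T/(π d_o³ (1−k⁴)), so d_o = [16T/(π τ_allow (1−k⁴))]^(1/3) = [16·18610/(π·9.75×10^7·0.6085)]^(1/3) = 0.1169 m.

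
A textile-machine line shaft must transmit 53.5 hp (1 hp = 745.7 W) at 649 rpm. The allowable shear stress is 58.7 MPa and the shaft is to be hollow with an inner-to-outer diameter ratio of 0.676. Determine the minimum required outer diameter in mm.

40.1 mm

ω = 2π·649/60 = 67.96 rad/s, so T = P/ω = 53.5×745.7 / 67.96 = 587.0 N·m.
For a hollow shaft with d_i/d_o = 0.676: τ_max = 16T/(π d_o³ (1−k⁴)), so d_o = [16T/(π τ_allow (1−k⁴))]^(1/3) = [16·587.0/(π·5.87×10^7·0.7912)]^(1/3) = 0.04008 m.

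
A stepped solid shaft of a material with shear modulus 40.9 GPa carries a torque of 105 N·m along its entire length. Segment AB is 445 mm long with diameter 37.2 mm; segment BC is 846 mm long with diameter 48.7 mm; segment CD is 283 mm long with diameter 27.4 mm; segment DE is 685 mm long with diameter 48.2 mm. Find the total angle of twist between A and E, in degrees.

1.52°

J_AB = π(0.0372)⁴/32 = 1.88×10^-7 m⁴; J_BC = π(0.0487)⁴/32 = 5.52×10^-7 m⁴; J_CD = π(0.0274)⁴/32 = 5.53×10^-8 m⁴; J_DE = π(0.0482)⁴/32 = 5.30×10^-7 m⁴.
θ = (T/G)·Σ L_i/J_i = (105.0/40.9×10⁹)·(0.445/1.88×10^-7 + 0.846/5.52×10^-7 + 0.283/5.53×10^-8 + 0.685/5.30×10^-7) = 0.02646 rad.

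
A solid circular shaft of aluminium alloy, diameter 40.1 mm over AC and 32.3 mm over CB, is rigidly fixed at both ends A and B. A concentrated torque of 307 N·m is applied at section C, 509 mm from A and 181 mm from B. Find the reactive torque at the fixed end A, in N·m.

141 N·m

Compatibility: T_A·a/J_AC = T_B·b/J_CB with T_A + T_B = T₀.
J_AC = 2.54×10^-7 m⁴, J_CB = 1.07×10^-7 m⁴, so T_A = T₀·(J_AC/a)/((J_AC/a)+(J_CB/b)) = 140.6 N·m, T_B = 166.4 N·m.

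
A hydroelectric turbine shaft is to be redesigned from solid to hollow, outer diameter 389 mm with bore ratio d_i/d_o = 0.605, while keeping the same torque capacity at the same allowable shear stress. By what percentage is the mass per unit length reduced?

30.2 %

Equal τ_max and T ⇒ the solid shaft needs d_s³ = d_o³(1−k⁴), so d_s = 389·(1−0.605⁴)^(1/3) = 370.8 mm.
Area ratio A_h/A_s = d_o²(1−k²)/d_s² = (1−k²)/(1−k⁴)^(2/3) = 0.6978.
Mass saving = 1 − 0.6978 = 30.2 %.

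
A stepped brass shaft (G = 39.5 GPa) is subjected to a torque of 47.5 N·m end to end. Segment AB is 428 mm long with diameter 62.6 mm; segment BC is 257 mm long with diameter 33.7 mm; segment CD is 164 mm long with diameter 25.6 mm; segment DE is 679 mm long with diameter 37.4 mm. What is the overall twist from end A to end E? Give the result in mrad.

J_AB = π(0.0626)⁴/32 = 1.51×10^-6 m⁴; J_BC = π(0.0337)⁴/32 = 1.27×10^-7 m⁴; J_CD = π(0.0256)⁴/32 = 4.22×10^-8 m⁴; J_DE = π(0.0374)⁴/32 = 1.92×10^-7 m⁴.
θ = (T/G)·Σ L_i/J_i = (47.50/39.5×10⁹)·(0.428/1.51×10^-6 + 0.257/1.27×10^-7 + 0.164/4.22×10^-8 + 0.679/1.92×10^-7) = 0.01171 rad.

11.7 mrad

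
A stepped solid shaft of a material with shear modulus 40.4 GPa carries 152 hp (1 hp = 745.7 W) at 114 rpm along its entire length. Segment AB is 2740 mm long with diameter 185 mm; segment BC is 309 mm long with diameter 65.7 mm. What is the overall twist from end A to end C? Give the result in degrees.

ω = 2π·114/60 = 11.94 rad/s, so T = P/ω = 152×745.7 / 11.94 = 9495 N·m.
J_AB = π(0.185)⁴/32 = 1.15×10^-4 m⁴; J_BC = π(0.0657)⁴/32 = 1.83×10^-6 m⁴.
θ = (T/G)·Σ L_i/J_i = (9495/40.4×10⁹)·(2.74/1.15×10^-4 + 0.309/1.83×10^-6) = 0.04530 rad.

2.60°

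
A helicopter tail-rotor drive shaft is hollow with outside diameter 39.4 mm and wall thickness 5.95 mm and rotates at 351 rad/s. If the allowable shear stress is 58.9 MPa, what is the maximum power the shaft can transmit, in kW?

J = π(d_o⁴ − d_i⁴)/32 = π(0.0394⁴ − 0.0275⁴)/32 = 1.804×10^-7 m⁴.
T_max = τ_allow·J/r = 5.89×10^7 × 1.804×10^-7 / 0.0197 = 539.5 N·m.
ω = 351 rad/s, so P_max = T_max·ω = 1.894×10^5 W.

189 kW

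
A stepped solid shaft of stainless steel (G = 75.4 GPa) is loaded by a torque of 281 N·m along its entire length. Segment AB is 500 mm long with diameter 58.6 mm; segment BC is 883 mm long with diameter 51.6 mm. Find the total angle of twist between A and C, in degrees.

J_AB = π(0.0586)⁴/32 = 1.16×10^-6 m⁴; J_BC = π(0.0516)⁴/32 = 6.96×10^-7 m⁴.
θ = (T/G)·Σ L_i/J_i = (281.0/75.4×10⁹)·(0.500/1.16×10^-6 + 0.883/6.96×10^-7) = 6.338×10^-3 rad.

0.363°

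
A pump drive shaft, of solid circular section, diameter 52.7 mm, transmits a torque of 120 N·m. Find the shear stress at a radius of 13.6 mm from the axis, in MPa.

J = πd⁴/32 = π(0.0527)⁴/32 = 7.573×10^-7 m⁴.
Shear stress varies linearly with radius: τ = T·r/J = 120.0 × 0.0136 / 7.573×10^-7 = 2.155×10^6 Pa.

2.16 MPa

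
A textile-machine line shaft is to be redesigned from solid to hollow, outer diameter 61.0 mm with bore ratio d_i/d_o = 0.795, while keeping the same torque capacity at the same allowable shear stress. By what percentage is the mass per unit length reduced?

Equal τ_max and T ⇒ the solid shaft needs d_s³ = d_o³(1−k⁴), so d_s = 61.0·(1−0.795⁴)^(1/3) = 51.46 mm.
Area ratio A_h/A_s = d_o²(1−k²)/d_s² = (1−k²)/(1−k⁴)^(2/3) = 0.5170.
Mass saving = 1 − 0.5170 = 48.3 %.

48.3 %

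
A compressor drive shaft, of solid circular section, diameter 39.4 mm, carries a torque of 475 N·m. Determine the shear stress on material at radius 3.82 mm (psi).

J = πd⁴/32 = π(0.0394)⁴/32 = 2.366×10^-7 m⁴.
Shear stress varies linearly with radius: τ = T·r/J = 475.0 × 0.00382 / 2.366×10^-7 = 7.670×10^6 Pa.

1110 psi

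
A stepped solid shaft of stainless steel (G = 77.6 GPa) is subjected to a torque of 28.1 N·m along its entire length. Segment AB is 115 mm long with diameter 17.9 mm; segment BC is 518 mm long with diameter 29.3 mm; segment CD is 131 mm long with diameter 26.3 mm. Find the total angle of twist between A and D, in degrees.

J_AB = π(0.0179)⁴/32 = 1.01×10^-8 m⁴; J_BC = π(0.0293)⁴/32 = 7.24×10^-8 m⁴; J_CD = π(0.0263)⁴/32 = 4.70×10^-8 m⁴.
θ = (T/G)·Σ L_i/J_i = (28.10/77.6×10⁹)·(0.115/1.01×10^-8 + 0.518/7.24×10^-8 + 0.131/4.70×10^-8) = 7.734×10^-3 rad.

0.443°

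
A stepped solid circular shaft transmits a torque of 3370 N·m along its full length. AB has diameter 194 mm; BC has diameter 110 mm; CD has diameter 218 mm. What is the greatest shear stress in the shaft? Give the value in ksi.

Under the same torque, τ_max = 16T/(πd³) is largest where d is smallest — segment BC (d = 110 mm).
τ_max = 16·3370/(π·(0.110)³) = 1.290×10^7 Pa.

1.87 ksi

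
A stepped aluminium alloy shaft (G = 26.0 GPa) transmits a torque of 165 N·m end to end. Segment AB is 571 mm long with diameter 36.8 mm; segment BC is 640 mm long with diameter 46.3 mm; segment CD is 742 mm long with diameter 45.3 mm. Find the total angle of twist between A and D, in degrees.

J_AB = π(0.0368)⁴/32 = 1.80×10^-7 m⁴; J_BC = π(0.0463)⁴/32 = 4.51×10^-7 m⁴; J_CD = π(0.0453)⁴/32 = 4.13×10^-7 m⁴.
θ = (T/G)·Σ L_i/J_i = (165.0/26.0×10⁹)·(0.571/1.80×10^-7 + 0.640/4.51×10^-7 + 0.742/4.13×10^-7) = 0.04052 rad.

2.32°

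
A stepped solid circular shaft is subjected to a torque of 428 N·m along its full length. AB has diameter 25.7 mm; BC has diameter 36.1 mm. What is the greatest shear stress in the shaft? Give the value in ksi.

18.6 ksi

Under the same torque, τ_max = 16T/(πd³) is largest where d is smallest — segment AB (d = 25.7 mm).
τ_max = 16·428.0/(π·(0.0257)³) = 1.284×10^8 Pa.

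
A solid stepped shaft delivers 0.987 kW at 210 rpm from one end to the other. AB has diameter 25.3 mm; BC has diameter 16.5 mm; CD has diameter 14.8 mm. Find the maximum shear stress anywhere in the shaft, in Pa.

ω = 2π·210/60 = 21.99 rad/s, so T = P/ω = 0.987×10³ / 21.99 = 44.88 N·m.
Under the same torque, τ_max = 16T/(πd³) is largest where d is smallest — segment CD (d = 14.8 mm).
τ_max = 16·44.88/(π·(0.0148)³) = 7.051×10^7 Pa.

7.05e7 Pa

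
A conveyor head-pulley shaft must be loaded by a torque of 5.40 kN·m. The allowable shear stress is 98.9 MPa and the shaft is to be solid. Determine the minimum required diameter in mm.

For a solid shaft τ_max = 16T/(πd³), so d = (16T/(π τ_allow))^(1/3) = (16·5400/(π·9.89×10^7))^(1/3) = 0.06527 m.

65.3 mm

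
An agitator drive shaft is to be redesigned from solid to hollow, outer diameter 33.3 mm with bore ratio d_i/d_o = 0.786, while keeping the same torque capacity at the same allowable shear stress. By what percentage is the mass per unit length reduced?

47.3 %

Equal τ_max and T ⇒ the solid shaft needs d_s³ = d_o³(1−k⁴), so d_s = 33.3·(1−0.786⁴)^(1/3) = 28.37 mm.
Area ratio A_h/A_s = d_o²(1−k²)/d_s² = (1−k²)/(1−k⁴)^(2/3) = 0.5266.
Mass saving = 1 − 0.5266 = 47.3 %.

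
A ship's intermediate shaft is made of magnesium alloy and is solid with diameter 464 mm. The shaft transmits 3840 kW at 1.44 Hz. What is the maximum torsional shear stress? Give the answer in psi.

3140 psi

ω = 2π·1.44 = 9.048 rad/s, so T = P/ω = 3840×10³ / 9.048 = 424400 N·m.
J = πd⁴/32 = π(0.464)⁴/32 = 4.551×10^-3 m⁴.
τ_max = T·r/J = 424400 × 0.232 / 4.551×10^-3 = 2.164×10^7 Pa.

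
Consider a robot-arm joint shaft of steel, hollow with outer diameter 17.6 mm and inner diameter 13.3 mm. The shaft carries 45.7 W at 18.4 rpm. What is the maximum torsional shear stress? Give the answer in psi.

ω = 2π·18.4/60 = 1.927 rad/s, so T = P/ω = 45.7 / 1.927 = 23.72 N·m.
J = π(d_o⁴ − d_i⁴)/32 = π(0.0176⁴ − 0.0133⁴)/32 = 6.348×10^-9 m⁴.
τ_max = T·r/J = 23.72 × 0.00880 / 6.348×10^-9 = 3.288×10^7 Pa.

4770 psi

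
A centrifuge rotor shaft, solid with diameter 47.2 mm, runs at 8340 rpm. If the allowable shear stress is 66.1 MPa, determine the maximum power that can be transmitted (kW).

J = πd⁴/32 = π(0.0472)⁴/32 = 4.873×10^-7 m⁴.
T_max = τ_allow·J/r = 6.61×10^7 × 4.873×10^-7 / 0.0236 = 1365 N·m.
ω = 2π·8340/60 = 873.4 rad/s, so P_max = T_max·ω = 1.192×10^6 W.

1190 kW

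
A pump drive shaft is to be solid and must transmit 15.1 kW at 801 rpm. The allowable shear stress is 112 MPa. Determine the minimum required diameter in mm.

20.2 mm

ω = 2π·801/60 = 83.88 rad/s, so T = P/ω = 15.1×10³ / 83.88 = 180.0 N·m.
For a solid shaft τ_max = 16T/(πd³), so d = (16T/(π τ_allow))^(1/3) = (16·180.0/(π·1.12×10^8))^(1/3) = 0.02015 m.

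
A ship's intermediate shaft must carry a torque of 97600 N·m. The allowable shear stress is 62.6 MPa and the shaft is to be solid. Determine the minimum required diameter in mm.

200 mm

For a solid shaft τ_max = 16T/(πd³), so d = (16T/(π τ_allow))^(1/3) = (16·97600/(π·6.26×10^7))^(1/3) = 0.1995 m.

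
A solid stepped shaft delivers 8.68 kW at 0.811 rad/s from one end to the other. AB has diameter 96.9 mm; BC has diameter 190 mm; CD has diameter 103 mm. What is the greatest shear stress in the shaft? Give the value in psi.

8690 psi

ω = 0.811 rad/s, so T = P/ω = 8.68×10³ / 0.8110 = 10700 N·m.
Under the same torque, τ_max = 16T/(πd³) is largest where d is smallest — segment AB (d = 96.9 mm).
τ_max = 16·10700/(π·(0.0969)³) = 5.991×10^7 Pa.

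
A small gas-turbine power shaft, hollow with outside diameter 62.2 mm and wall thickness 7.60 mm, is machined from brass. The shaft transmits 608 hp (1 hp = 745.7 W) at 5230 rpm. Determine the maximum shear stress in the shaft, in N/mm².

26.0 N/mm²

ω = 2π·5230/60 = 547.7 rad/s, so T = P/ω = 608×745.7 / 547.7 = 827.8 N·m.
J = π(d_o⁴ − d_i⁴)/32 = π(0.0622⁴ − 0.0470⁴)/32 = 9.904×10^-7 m⁴.
τ_max = T·r/J = 827.8 × 0.0311 / 9.904×10^-7 = 2.599×10^7 Pa.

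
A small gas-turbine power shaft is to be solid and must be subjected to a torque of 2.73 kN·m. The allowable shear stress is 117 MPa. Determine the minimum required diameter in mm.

49.2 mm

For a solid shaft τ_max = 16T/(πd³), so d = (16T/(π τ_allow))^(1/3) = (16·2730/(π·1.17×10^8))^(1/3) = 0.04916 m.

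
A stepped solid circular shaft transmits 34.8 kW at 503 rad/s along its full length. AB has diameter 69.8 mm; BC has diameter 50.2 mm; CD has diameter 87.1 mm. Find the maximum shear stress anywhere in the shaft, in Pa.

2.79e6 Pa

ω = 503 rad/s, so T = P/ω = 34.8×10³ / 503.0 = 69.18 N·m.
Under the same torque, τ_max = 16T/(πd³) is largest where d is smallest — segment BC (d = 50.2 mm).
τ_max = 16·69.18/(π·(0.0502)³) = 2.785×10^6 Pa.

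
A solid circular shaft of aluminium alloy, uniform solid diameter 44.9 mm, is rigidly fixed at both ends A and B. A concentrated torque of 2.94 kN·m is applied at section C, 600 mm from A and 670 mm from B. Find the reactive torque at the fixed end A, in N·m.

With uniform GJ and both ends fixed, compatibility θ_AC = θ_CB gives T_A·a = T_B·b, together with T_A + T_B = T₀.
T_A = T₀·b/(a+b) = 2940·670/1270 = 1551 N·m; T_B = 1389 N·m.

1550 N·m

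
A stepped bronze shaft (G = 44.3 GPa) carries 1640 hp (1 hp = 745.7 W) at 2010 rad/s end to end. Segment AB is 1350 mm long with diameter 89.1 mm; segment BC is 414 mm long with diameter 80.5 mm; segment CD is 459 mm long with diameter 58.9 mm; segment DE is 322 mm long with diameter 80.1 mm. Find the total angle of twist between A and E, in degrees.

ω = 2010 rad/s, so T = P/ω = 1640×745.7 / 2010 = 608.4 N·m.
J_AB = π(0.0891)⁴/32 = 6.19×10^-6 m⁴; J_BC = π(0.0805)⁴/32 = 4.12×10^-6 m⁴; J_CD = π(0.0589)⁴/32 = 1.18×10^-6 m⁴; J_DE = π(0.0801)⁴/32 = 4.04×10^-6 m⁴.
θ = (T/G)·Σ L_i/J_i = (608.4/44.3×10⁹)·(1.35/6.19×10^-6 + 0.414/4.12×10^-6 + 0.459/1.18×10^-6 + 0.322/4.04×10^-6) = 0.01081 rad.

0.619°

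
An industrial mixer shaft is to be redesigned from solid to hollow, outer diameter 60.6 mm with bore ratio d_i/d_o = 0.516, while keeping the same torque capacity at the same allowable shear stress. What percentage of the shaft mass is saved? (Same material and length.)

Equal τ_max and T ⇒ the solid shaft needs d_s³ = d_o³(1−k⁴), so d_s = 60.6·(1−0.516⁴)^(1/3) = 59.13 mm.
Area ratio A_h/A_s = d_o²(1−k²)/d_s² = (1−k²)/(1−k⁴)^(2/3) = 0.7706.
Mass saving = 1 − 0.7706 = 22.9 %.

22.9 %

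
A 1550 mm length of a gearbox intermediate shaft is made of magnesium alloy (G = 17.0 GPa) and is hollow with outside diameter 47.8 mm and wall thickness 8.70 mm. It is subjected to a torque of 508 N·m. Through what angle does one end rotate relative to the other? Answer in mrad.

J = π(d_o⁴ − d_i⁴)/32 = π(0.0478⁴ − 0.0304⁴)/32 = 4.287×10^-7 m⁴.
θ = T·L/(G·J) = 508.0 × 1.55 / (17.0×10⁹ × 4.287×10^-7) = 0.1080 rad.

108 mrad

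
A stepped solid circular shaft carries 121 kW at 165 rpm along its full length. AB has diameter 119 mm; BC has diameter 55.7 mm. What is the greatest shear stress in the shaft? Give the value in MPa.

206 MPa

ω = 2π·165/60 = 17.28 rad/s, so T = P/ω = 121×10³ / 17.28 = 7003 N·m.
Under the same torque, τ_max = 16T/(πd³) is largest where d is smallest — segment BC (d = 55.7 mm).
τ_max = 16·7003/(π·(0.0557)³) = 2.064×10^8 Pa.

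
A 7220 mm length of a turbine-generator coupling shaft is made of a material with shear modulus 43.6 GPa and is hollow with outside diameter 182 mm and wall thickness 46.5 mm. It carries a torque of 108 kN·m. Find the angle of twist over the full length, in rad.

J = π(d_o⁴ − d_i⁴)/32 = π(0.182⁴ − 0.0890⁴)/32 = 1.016×10^-4 m⁴.
θ = T·L/(G·J) = 108000 × 7.22 / (43.6×10⁹ × 1.016×10^-4) = 0.1761 rad.

0.176 rad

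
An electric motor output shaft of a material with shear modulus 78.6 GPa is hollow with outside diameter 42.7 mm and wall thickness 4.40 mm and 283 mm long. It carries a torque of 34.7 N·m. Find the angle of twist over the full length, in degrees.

J = π(d_o⁴ − d_i⁴)/32 = π(0.0427⁴ − 0.0339⁴)/32 = 1.967×10^-7 m⁴.
θ = T·L/(G·J) = 34.70 × 0.283 / (78.6×10⁹ × 1.967×10^-7) = 6.351×10^-4 rad.

0.0364°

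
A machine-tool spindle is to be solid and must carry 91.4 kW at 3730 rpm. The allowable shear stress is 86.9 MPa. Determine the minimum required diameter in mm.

ω = 2π·3730/60 = 390.6 rad/s, so T = P/ω = 91.4×10³ / 390.6 = 234.0 N·m.
For a solid shaft τ_max = 16T/(πd³), so d = (16T/(π τ_allow))^(1/3) = (16·234.0/(π·8.69×10^7))^(1/3) = 0.02394 m.

23.9 mm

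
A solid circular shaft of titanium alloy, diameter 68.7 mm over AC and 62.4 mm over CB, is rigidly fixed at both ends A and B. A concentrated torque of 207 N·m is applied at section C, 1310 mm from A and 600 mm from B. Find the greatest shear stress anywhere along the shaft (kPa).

Compatibility: T_A·a/J_AC = T_B·b/J_CB with T_A + T_B = T₀.
J_AC = 2.19×10^-6 m⁴, J_CB = 1.49×10^-6 m⁴, so T_A = T₀·(J_AC/a)/((J_AC/a)+(J_CB/b)) = 83.26 N·m, T_B = 123.7 N·m.
τ in each portion: τ_AC = 1.31×10^6 Pa, τ_CB = 2.59×10^6 Pa; maximum is in CB.
τ_max = T_CB·r/J = 123.7·0.0312/1.49×10^-6 = 2.594×10^6 Pa.

2590 kPa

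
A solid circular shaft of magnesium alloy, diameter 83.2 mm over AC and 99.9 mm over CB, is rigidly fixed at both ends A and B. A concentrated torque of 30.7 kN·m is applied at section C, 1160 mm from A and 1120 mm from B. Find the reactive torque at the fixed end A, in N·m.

Compatibility: T_A·a/J_AC = T_B·b/J_CB with T_A + T_B = T₀.
J_AC = 4.70×10^-6 m⁴, J_CB = 9.78×10^-6 m⁴, so T_A = T₀·(J_AC/a)/((J_AC/a)+(J_CB/b)) = 9737 N·m, T_B = 20960 N·m.

9740 N·m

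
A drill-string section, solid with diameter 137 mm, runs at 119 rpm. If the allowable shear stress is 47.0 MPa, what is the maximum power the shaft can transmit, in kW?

J = πd⁴/32 = π(0.137)⁴/32 = 3.458×10^-5 m⁴.
T_max = τ_allow·J/r = 4.70×10^7 × 3.458×10^-5 / 0.0685 = 23730 N·m.
ω = 2π·119/60 = 12.46 rad/s, so P_max = T_max·ω = 2.957×10^5 W.

296 kW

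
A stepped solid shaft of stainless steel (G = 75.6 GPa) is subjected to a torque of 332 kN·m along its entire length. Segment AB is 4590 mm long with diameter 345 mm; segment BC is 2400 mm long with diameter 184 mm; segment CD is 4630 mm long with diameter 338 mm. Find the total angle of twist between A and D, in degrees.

7.11°

J_AB = π(0.345)⁴/32 = 1.39×10^-3 m⁴; J_BC = π(0.184)⁴/32 = 1.13×10^-4 m⁴; J_CD = π(0.338)⁴/32 = 1.28×10^-3 m⁴.
θ = (T/G)·Σ L_i/J_i = (332000/75.6×10⁹)·(4.59/1.39×10^-3 + 2.40/1.13×10^-4 + 4.63/1.28×10^-3) = 0.1240 rad.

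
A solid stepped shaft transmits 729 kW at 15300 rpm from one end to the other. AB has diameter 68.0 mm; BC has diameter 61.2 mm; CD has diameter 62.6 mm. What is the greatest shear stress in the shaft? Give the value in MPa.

ω = 2π·15300/60 = 1602 rad/s, so T = P/ω = 729×10³ / 1602 = 455.0 N·m.
Under the same torque, τ_max = 16T/(πd³) is largest where d is smallest — segment BC (d = 61.2 mm).
τ_max = 16·455.0/(π·(0.0612)³) = 1.011×10^7 Pa.

10.1 MPa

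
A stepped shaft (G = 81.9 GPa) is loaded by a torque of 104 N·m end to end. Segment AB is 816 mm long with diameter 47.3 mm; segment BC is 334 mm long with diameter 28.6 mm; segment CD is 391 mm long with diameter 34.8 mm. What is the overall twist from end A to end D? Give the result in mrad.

J_AB = π(0.0473)⁴/32 = 4.91×10^-7 m⁴; J_BC = π(0.0286)⁴/32 = 6.57×10^-8 m⁴; J_CD = π(0.0348)⁴/32 = 1.44×10^-7 m⁴.
θ = (T/G)·Σ L_i/J_i = (104.0/81.9×10⁹)·(0.816/4.91×10^-7 + 0.334/6.57×10^-8 + 0.391/1.44×10^-7) = 0.01201 rad.

12.0 mrad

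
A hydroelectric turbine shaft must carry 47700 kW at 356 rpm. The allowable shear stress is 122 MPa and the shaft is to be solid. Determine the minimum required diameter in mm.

377 mm

ω = 2π·356/60 = 37.28 rad/s, so T = P/ω = 47700×10³ / 37.28 = 1.279e6 N·m.
For a solid shaft τ_max = 16T/(πd³), so d = (16T/(π τ_allow))^(1/3) = (16·1.279e6/(π·1.22×10^8))^(1/3) = 0.3766 m.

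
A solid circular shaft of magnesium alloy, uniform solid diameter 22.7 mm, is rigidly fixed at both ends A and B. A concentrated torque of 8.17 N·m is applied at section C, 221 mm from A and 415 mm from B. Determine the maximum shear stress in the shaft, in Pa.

With uniform GJ and both ends fixed, compatibility θ_AC = θ_CB gives T_A·a = T_B·b, together with T_A + T_B = T₀.
T_A = T₀·b/(a+b) = 8.170·415/636.0 = 5.331 N·m; T_B = 2.839 N·m.
τ in each portion: τ_AC = 2.32×10^6 Pa, τ_CB = 1.24×10^6 Pa; maximum is in AC.
τ_max = T_AC·r/J = 5.331·0.0113/2.61×10^-8 = 2.321×10^6 Pa.

2.32e6 Pa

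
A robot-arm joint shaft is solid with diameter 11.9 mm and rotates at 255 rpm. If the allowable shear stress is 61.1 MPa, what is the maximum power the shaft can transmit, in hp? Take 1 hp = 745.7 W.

J = πd⁴/32 = π(0.0119)⁴/32 = 1.969×10^-9 m⁴.
T_max = τ_allow·J/r = 6.11×10^7 × 1.969×10^-9 / 0.00595 = 20.22 N·m.
ω = 2π·255/60 = 26.70 rad/s, so P_max = T_max·ω = 539.9 W.

0.724 hp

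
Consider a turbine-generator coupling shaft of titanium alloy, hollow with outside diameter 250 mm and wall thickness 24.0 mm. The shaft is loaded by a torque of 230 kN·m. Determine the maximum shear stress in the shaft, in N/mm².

131 N/mm²

J = π(d_o⁴ − d_i⁴)/32 = π(0.250⁴ − 0.202⁴)/32 = 2.200×10^-4 m⁴.
τ_max = T·r/J = 230000 × 0.125 / 2.200×10^-4 = 1.307×10^8 Pa.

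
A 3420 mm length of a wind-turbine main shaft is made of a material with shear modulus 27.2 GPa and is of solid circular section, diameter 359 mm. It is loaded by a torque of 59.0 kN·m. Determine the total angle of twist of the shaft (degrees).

0.261°

J = πd⁴/32 = π(0.359)⁴/32 = 1.631×10^-3 m⁴.
θ = T·L/(G·J) = 59000 × 3.42 / (27.2×10⁹ × 1.631×10^-3) = 4.549×10^-3 rad.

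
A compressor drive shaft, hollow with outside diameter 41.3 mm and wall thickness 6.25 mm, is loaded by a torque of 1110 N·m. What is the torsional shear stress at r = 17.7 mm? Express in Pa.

9.01e7 Pa

J = π(d_o⁴ − d_i⁴)/32 = π(0.0413⁴ − 0.0288⁴)/32 = 2.181×10^-7 m⁴.
Shear stress varies linearly with radius: τ = T·r/J = 1110 × 0.0177 / 2.181×10^-7 = 9.009×10^7 Pa.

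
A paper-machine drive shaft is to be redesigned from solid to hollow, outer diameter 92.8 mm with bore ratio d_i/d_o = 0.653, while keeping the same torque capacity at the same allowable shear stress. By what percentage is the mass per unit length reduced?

34.4 %

Equal τ_max and T ⇒ the solid shaft needs d_s³ = d_o³(1−k⁴), so d_s = 92.8·(1−0.653⁴)^(1/3) = 86.80 mm.
Area ratio A_h/A_s = d_o²(1−k²)/d_s² = (1−k²)/(1−k⁴)^(2/3) = 0.6557.
Mass saving = 1 − 0.6557 = 34.4 %.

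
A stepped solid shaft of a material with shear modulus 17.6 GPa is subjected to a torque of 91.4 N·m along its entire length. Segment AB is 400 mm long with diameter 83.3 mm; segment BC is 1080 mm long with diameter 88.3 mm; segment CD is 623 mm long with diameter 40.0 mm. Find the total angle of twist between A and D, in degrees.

0.817°

J_AB = π(0.0833)⁴/32 = 4.73×10^-6 m⁴; J_BC = π(0.0883)⁴/32 = 5.97×10^-6 m⁴; J_CD = π(0.0400)⁴/32 = 2.51×10^-7 m⁴.
θ = (T/G)·Σ L_i/J_i = (91.40/17.6×10⁹)·(0.400/4.73×10^-6 + 1.08/5.97×10^-6 + 0.623/2.51×10^-7) = 0.01425 rad.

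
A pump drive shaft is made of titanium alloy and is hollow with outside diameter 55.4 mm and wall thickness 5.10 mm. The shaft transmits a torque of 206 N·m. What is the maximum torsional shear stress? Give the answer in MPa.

J = π(d_o⁴ − d_i⁴)/32 = π(0.0554⁴ − 0.0452⁴)/32 = 5.150×10^-7 m⁴.
τ_max = T·r/J = 206.0 × 0.0277 / 5.150×10^-7 = 1.108×10^7 Pa.

11.1 MPa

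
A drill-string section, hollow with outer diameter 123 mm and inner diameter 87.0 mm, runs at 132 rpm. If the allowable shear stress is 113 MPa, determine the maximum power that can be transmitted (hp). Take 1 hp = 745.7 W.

J = π(d_o⁴ − d_i⁴)/32 = π(0.123⁴ − 0.0870⁴)/32 = 1.685×10^-5 m⁴.
T_max = τ_allow·J/r = 1.13×10^8 × 1.685×10^-5 / 0.0615 = 30950 N·m.
ω = 2π·132/60 = 13.82 rad/s, so P_max = T_max·ω = 4.279×10^5 W.

574 hp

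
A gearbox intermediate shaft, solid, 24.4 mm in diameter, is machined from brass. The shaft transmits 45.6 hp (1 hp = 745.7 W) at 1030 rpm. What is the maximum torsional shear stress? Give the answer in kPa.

111000 kPa

ω = 2π·1030/60 = 107.9 rad/s, so T = P/ω = 45.6×745.7 / 107.9 = 315.3 N·m.
J = πd⁴/32 = π(0.0244)⁴/32 = 3.480×10^-8 m⁴.
τ_max = T·r/J = 315.3 × 0.0122 / 3.480×10^-8 = 1.105×10^8 Pa.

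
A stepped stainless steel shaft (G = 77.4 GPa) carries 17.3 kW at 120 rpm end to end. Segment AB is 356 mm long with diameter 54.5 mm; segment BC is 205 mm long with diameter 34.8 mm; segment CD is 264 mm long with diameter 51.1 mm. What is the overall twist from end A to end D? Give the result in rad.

ω = 2π·120/60 = 12.57 rad/s, so T = P/ω = 17.3×10³ / 12.57 = 1377 N·m.
J_AB = π(0.0545)⁴/32 = 8.66×10^-7 m⁴; J_BC = π(0.0348)⁴/32 = 1.44×10^-7 m⁴; J_CD = π(0.0511)⁴/32 = 6.69×10^-7 m⁴.
θ = (T/G)·Σ L_i/J_i = (1377/77.4×10⁹)·(0.356/8.66×10^-7 + 0.205/1.44×10^-7 + 0.264/6.69×10^-7) = 0.03965 rad.

0.0396 rad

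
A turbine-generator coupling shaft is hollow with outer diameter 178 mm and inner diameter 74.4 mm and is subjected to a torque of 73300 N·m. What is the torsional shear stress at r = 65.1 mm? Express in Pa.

J = π(d_o⁴ − d_i⁴)/32 = π(0.178⁴ − 0.0744⁴)/32 = 9.555×10^-5 m⁴.
Shear stress varies linearly with radius: τ = T·r/J = 73300 × 0.0651 / 9.555×10^-5 = 4.994×10^7 Pa.

4.99e7 Pa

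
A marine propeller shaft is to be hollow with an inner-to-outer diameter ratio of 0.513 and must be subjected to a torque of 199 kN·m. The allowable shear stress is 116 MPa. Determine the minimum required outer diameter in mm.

For a hollow shaft with d_i/d_o = 0.513: τ_max = 16T/(π d_o³ (1−k⁴)), so d_o = [16T/(π τ_allow (1−k⁴))]^(1/3) = [16·199000/(π·1.16×10^8·0.9307)]^(1/3) = 0.2109 m.

211 mm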